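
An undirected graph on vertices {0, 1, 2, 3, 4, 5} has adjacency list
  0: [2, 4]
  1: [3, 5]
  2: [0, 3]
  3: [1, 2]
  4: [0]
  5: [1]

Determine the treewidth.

A width-1 tree decomposition is:
Bags: B1 = {1, 5}  B2 = {1, 3}  B3 = {2, 3}  B4 = {0, 2}  B5 = {0, 4}
Tree: B1–B2, B2–B3, B3–B4, B4–B5
The largest bag has 2 vertices, giving width 1; this decomposition certifies tw(G) ≤ 1. G has an edge, so its treewidth is at least 1. The upper and lower bounds meet at 1, so that is the treewidth.

1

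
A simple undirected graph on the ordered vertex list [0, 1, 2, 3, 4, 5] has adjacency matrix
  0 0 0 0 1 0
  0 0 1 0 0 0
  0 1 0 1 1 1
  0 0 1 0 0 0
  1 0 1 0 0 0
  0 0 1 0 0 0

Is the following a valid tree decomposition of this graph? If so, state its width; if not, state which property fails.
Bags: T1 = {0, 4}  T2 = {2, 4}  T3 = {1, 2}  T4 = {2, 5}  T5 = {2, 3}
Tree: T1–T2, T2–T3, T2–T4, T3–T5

Yes; width 1.

Vertex coverage: the bags together contain {0, 1, 2, 3, 4, 5}, the full vertex set. Edge coverage: each edge of G has both endpoints in at least one bag. Running intersection: for every vertex, the bags containing it form a connected subtree. All three properties hold, so this is a valid tree decomposition of width max|bag| − 1 = 1, and hence tw(G) ≤ 1.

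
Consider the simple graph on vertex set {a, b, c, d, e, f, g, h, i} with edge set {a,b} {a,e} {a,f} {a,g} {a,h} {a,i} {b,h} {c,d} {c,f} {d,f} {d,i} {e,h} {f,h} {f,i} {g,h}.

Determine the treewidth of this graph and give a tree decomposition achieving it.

Treewidth 2.
Bags: B1 = {a, e, h}  B2 = {a, f, h}  B3 = {a, f, i}  B4 = {d, f, i}  B5 = {c, d, f}  B6 = {a, b, h}  B7 = {a, g, h}
Tree: B1–B2, B2–B3, B3–B4, B4–B5, B2–B6, B1–B7

Each bag holds 3 vertices, so the decomposition has width 2, which upper-bounds the treewidth. On the other hand G contains the 3-clique {c, d, f}. A clique must lie in a single bag of any decomposition, so no decomposition can have width below 2. The upper and lower bounds meet at 2, so that is the treewidth.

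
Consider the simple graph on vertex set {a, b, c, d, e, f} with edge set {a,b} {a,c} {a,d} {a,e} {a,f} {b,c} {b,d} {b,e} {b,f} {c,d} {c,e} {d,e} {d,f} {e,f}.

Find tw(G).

A width-4 tree decomposition is:
Bags: B1 = {a, b, d, e, f}  B2 = {a, b, c, d, e}
Tree: B1–B2
Every bag has size at most 5, so the width is 5 − 1 = 4 and tw(G) ≤ 4. Conversely, {a, b, c, d, e} is a clique of size 5, and the vertices of any clique must share a bag in every tree decomposition; so some bag has ≥ 5 vertices and tw(G) ≥ 4. Hence tw(G) = 4 exactly.

4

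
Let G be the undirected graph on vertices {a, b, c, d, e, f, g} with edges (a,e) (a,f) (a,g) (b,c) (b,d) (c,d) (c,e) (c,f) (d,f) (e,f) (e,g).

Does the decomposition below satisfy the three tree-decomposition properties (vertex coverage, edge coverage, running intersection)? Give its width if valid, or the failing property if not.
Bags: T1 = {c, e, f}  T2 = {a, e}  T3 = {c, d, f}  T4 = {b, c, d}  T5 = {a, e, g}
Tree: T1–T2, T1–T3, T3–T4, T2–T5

No — edge (f,a) lies in no bag.

A tree decomposition must satisfy three properties: every vertex lies in some bag; for every edge, both endpoints lie together in some bag; and for every vertex, the bags containing it form a connected subtree. Here edge (f,a) lies in no bag, so the decomposition is invalid.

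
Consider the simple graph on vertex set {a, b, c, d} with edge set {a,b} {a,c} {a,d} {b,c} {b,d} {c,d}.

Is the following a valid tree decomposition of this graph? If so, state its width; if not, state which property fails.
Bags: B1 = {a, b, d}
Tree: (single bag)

A tree decomposition must satisfy three properties: every vertex lies in some bag; for every edge, both endpoints lie together in some bag; and for every vertex, the bags containing it form a connected subtree. Here vertex c appears in no bag, so the decomposition is invalid.

No — vertex c appears in no bag.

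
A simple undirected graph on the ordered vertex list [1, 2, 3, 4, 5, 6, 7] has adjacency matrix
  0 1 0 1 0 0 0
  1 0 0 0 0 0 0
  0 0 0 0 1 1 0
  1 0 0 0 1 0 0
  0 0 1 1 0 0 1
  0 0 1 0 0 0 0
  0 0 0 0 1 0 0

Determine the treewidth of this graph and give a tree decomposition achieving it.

Treewidth 1.
One optimal decomposition is:
Bags: B1 = {5, 7}  B2 = {4, 5}  B3 = {3, 5}  B4 = {1, 4}  B5 = {1, 2}  B6 = {3, 6}
Tree: B1–B2, B1–B3, B2–B4, B4–B5, B3–B6

Each bag holds 2 vertices, so the decomposition has width 1, which upper-bounds the treewidth. G has an edge, so its treewidth is at least 1. Combining the bounds, tw(G) = 1.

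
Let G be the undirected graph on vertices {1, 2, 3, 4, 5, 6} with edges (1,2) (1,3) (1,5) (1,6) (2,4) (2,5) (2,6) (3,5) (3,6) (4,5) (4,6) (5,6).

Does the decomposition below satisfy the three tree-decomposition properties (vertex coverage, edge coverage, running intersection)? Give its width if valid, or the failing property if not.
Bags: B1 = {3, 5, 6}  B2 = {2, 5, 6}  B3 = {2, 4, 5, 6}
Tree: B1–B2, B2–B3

No — vertex 1 appears in no bag.

A tree decomposition must satisfy three properties: every vertex lies in some bag; for every edge, both endpoints lie together in some bag; and for every vertex, the bags containing it form a connected subtree. Here vertex 1 appears in no bag, so the decomposition is invalid.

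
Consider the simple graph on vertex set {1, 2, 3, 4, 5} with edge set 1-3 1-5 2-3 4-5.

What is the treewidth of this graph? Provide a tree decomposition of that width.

Every bag has size at most 2, so the width is 2 − 1 = 1 and tw(G) ≤ 1. Any graph with an edge has treewidth ≥ 1, and G has the edge 4–5. Combining the bounds, tw(G) = 1.

Treewidth 1.
One such decomposition:
Bags: B1 = {4, 5}  B2 = {1, 5}  B3 = {1, 3}  B4 = {2, 3}
Tree: B1–B2, B2–B3, B3–B4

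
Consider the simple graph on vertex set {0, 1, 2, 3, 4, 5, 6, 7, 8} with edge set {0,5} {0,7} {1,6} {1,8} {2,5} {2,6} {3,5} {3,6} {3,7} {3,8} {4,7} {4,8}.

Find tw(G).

A width-3 tree decomposition is:
Bags: B1 = {1, 4, 6, 8}  B2 = {3, 4, 6, 8}  B3 = {3, 4, 6, 7}  B4 = {2, 3, 6, 7}  B5 = {2, 3, 5, 7}  B6 = {0, 2, 5, 7}
Tree: B1–B2, B2–B3, B3–B4, B4–B5, B5–B6
Each bag holds 4 vertices, so the decomposition has width 3, which upper-bounds the treewidth. For the lower bound: the 4 vertex sets {1,4,8}, {6}, {3}, {0,2,5,7} are disjoint, each induces a connected subgraph, and every pair is joined by at least one edge of G. Contracting each set to a single vertex therefore yields K_{4} as a minor, and since treewidth is minor-monotone, tw(G) ≥ tw(K_{4}) = 3. The upper and lower bounds meet at 3, so that is the treewidth.

3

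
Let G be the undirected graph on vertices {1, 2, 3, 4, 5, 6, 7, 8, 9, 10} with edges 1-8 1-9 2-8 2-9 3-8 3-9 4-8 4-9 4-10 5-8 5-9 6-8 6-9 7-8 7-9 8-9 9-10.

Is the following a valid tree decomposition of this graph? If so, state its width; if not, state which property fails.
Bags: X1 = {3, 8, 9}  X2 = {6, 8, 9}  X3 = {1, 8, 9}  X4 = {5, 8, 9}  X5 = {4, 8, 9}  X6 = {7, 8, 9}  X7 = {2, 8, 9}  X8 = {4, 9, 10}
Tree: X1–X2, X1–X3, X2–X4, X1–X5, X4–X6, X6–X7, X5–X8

Checking the three conditions: (i) the bags cover all of {1, 2, 3, 4, 5, 6, 7, 8, 9, 10}; (ii) for each edge, some bag contains both endpoints; (iii) the bags containing any fixed vertex form a subtree. All hold, so the decomposition is valid with width 3 − 1 = 2.

Yes; width 2.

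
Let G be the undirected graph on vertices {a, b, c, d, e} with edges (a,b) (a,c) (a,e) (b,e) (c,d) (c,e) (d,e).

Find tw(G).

A width-2 tree decomposition is:
Bags: B1 = {a, c, e}  B2 = {c, d, e}  B3 = {a, b, e}
Tree: B1–B2, B1–B3
The largest bag has 3 vertices, giving width 2; this decomposition certifies tw(G) ≤ 2. On the other hand G contains the 3-clique {c, d, e}. A clique must lie in a single bag of any decomposition, so no decomposition can have width below 2. Therefore the treewidth is 2.

2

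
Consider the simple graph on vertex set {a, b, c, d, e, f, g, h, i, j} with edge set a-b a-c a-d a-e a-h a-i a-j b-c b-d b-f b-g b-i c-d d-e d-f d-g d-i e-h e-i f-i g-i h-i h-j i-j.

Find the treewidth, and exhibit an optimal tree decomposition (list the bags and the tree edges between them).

Treewidth 3.
One optimal decomposition is:
Bags: B1 = {a, b, c, d}  B2 = {a, b, d, i}  B3 = {a, d, e, i}  B4 = {b, d, g, i}  B5 = {a, e, h, i}  B6 = {b, d, f, i}  B7 = {a, h, i, j}
Tree: B1–B2, B2–B3, B2–B4, B3–B5, B2–B6, B5–B7

Every bag has size at most 4, so the width is 4 − 1 = 3 and tw(G) ≤ 3. For the lower bound, the 4 vertices {a, b, c, d} are pairwise adjacent, and any tree decomposition puts a clique entirely inside one bag — forcing width ≥ 3. Combining the bounds, tw(G) = 3.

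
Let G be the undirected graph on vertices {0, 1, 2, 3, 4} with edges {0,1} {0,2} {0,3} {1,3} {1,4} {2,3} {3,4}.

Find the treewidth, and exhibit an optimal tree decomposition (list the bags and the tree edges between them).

Each bag holds 3 vertices, so the decomposition has width 2, which upper-bounds the treewidth. Conversely, {0, 1, 3} is a clique of size 3, and the vertices of any clique must share a bag in every tree decomposition; so some bag has ≥ 3 vertices and tw(G) ≥ 2. The upper and lower bounds meet at 2, so that is the treewidth.

Treewidth 2.
One such decomposition:
Bags: B1 = {0, 1, 3}  B2 = {1, 3, 4}  B3 = {0, 2, 3}
Tree: B1–B2, B1–B3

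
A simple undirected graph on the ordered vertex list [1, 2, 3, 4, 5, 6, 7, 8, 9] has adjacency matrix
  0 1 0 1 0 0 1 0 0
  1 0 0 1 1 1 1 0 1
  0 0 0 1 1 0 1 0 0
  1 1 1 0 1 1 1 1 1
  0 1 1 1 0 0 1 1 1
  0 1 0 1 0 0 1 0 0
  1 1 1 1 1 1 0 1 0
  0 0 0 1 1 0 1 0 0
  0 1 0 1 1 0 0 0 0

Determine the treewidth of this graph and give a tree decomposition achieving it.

The largest bag has 4 vertices, giving width 3; this decomposition certifies tw(G) ≤ 3. Conversely, {2, 4, 5, 9} is a clique of size 4, and the vertices of any clique must share a bag in every tree decomposition; so some bag has ≥ 4 vertices and tw(G) ≥ 3. The upper and lower bounds meet at 3, so that is the treewidth.

Treewidth 3.
Bags: B1 = {2, 4, 5, 7}  B2 = {2, 4, 6, 7}  B3 = {1, 2, 4, 7}  B4 = {2, 4, 5, 9}  B5 = {3, 4, 5, 7}  B6 = {4, 5, 7, 8}
Tree: B1–B2, B2–B3, B1–B4, B1–B5, B5–B6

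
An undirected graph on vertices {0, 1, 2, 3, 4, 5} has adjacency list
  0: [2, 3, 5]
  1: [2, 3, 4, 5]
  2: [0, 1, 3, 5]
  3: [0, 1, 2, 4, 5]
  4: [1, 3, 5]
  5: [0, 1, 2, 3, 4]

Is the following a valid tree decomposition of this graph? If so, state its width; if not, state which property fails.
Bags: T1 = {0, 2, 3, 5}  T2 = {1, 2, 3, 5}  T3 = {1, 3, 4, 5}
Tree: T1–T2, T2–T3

Yes; width 3.

Every vertex of G appears in some bag (union = {0, 1, 2, 3, 4, 5}); every edge is covered by a bag; and for each vertex v the set of bags containing v is connected in the bag tree. The decomposition is therefore valid. The largest bag has 4 vertices, so the width is 3.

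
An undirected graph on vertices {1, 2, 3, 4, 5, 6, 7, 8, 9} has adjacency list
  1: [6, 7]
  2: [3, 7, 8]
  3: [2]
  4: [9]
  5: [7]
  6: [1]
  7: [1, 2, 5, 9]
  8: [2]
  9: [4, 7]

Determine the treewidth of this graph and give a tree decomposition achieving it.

The largest bag has 2 vertices, giving width 1; this decomposition certifies tw(G) ≤ 1. Since G has at least one edge (e.g. 1–7), it is not an edgeless graph, so tw(G) ≥ 1. Hence tw(G) = 1 exactly.

Treewidth 1.
One optimal decomposition is:
Bags: B1 = {1, 7}  B2 = {5, 7}  B3 = {2, 7}  B4 = {7, 9}  B5 = {2, 8}  B6 = {2, 3}  B7 = {1, 6}  B8 = {4, 9}
Tree: B1–B2, B2–B3, B3–B4, B3–B5, B3–B6, B1–B7, B4–B8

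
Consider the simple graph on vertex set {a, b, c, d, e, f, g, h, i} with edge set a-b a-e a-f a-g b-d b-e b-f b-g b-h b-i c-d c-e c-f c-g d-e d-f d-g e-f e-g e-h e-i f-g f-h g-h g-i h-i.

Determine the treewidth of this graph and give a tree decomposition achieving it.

The largest bag has 5 vertices, giving width 4; this decomposition certifies tw(G) ≤ 4. On the other hand G contains the 5-clique {c, d, e, f, g}. A clique must lie in a single bag of any decomposition, so no decomposition can have width below 4. The upper and lower bounds meet at 4, so that is the treewidth.

Treewidth 4.
Bags: B1 = {b, d, e, f, g}  B2 = {b, e, f, g, h}  B3 = {b, e, g, h, i}  B4 = {a, b, e, f, g}  B5 = {c, d, e, f, g}
Tree: B1–B2, B2–B3, B2–B4, B1–B5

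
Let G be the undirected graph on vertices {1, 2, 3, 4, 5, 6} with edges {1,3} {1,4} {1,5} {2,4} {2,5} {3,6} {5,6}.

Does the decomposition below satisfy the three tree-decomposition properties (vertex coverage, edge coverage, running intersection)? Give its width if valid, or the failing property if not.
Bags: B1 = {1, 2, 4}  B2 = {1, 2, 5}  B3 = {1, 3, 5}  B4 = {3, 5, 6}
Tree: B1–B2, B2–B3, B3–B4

Vertex coverage: the bags together contain {1, 2, 3, 4, 5, 6}, the full vertex set. Edge coverage: each edge of G has both endpoints in at least one bag. Running intersection: for every vertex, the bags containing it form a connected subtree. All three properties hold, so this is a valid tree decomposition of width max|bag| − 1 = 2, and hence tw(G) ≤ 2.

Yes; width 2.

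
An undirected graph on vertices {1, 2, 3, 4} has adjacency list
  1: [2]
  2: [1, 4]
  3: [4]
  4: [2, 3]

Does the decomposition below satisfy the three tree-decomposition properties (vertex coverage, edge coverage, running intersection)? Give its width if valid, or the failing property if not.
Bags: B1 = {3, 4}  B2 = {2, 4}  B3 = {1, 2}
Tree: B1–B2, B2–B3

Checking the three conditions: (i) the bags cover all of {1, 2, 3, 4}; (ii) for each edge, some bag contains both endpoints; (iii) the bags containing any fixed vertex form a subtree. All hold, so the decomposition is valid with width 2 − 1 = 1.

Yes; width 1.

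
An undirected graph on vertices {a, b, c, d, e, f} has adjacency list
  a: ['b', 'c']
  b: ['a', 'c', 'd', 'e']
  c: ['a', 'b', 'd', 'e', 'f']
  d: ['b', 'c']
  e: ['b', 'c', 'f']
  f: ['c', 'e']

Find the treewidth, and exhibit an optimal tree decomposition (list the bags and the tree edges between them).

Treewidth 2.
One such decomposition:
Bags: B1 = {b, c, e}  B2 = {c, e, f}  B3 = {a, b, c}  B4 = {b, c, d}
Tree: B1–B2, B1–B3, B3–B4

Every bag has size at most 3, so the width is 3 − 1 = 2 and tw(G) ≤ 2. For the lower bound, the 3 vertices {c, e, f} are pairwise adjacent, and any tree decomposition puts a clique entirely inside one bag — forcing width ≥ 2. The upper and lower bounds meet at 2, so that is the treewidth.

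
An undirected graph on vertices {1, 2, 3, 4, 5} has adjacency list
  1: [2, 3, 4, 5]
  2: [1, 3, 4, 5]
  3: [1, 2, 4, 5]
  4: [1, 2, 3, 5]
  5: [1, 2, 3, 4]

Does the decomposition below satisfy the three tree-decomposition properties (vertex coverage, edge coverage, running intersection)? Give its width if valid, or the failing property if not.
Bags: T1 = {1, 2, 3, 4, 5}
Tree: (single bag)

Yes; width 4.

Vertex coverage: the bags together contain {1, 2, 3, 4, 5}, the full vertex set. Edge coverage: each edge of G has both endpoints in at least one bag. Running intersection: for every vertex, the bags containing it form a connected subtree. All three properties hold, so this is a valid tree decomposition of width max|bag| − 1 = 4, and hence tw(G) ≤ 4.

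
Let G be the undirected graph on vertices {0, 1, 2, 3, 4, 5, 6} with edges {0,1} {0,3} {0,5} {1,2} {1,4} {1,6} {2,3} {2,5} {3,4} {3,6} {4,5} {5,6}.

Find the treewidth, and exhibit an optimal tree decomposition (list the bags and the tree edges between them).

Treewidth 3.
One such decomposition:
Bags: B1 = {1, 3, 4, 5}  B2 = {1, 3, 5, 6}  B3 = {0, 1, 3, 5}  B4 = {1, 2, 3, 5}
Tree: B1–B2, B2–B3, B3–B4

Each bag holds 4 vertices, so the decomposition has width 3, which upper-bounds the treewidth. For the lower bound: the 4 vertex sets {1,4}, {5,6}, {3}, {0} are disjoint, each induces a connected subgraph, and every pair is joined by at least one edge of G. Contracting each set to a single vertex therefore yields K_{4} as a minor, and since treewidth is minor-monotone, tw(G) ≥ tw(K_{4}) = 3. Hence tw(G) = 3 exactly.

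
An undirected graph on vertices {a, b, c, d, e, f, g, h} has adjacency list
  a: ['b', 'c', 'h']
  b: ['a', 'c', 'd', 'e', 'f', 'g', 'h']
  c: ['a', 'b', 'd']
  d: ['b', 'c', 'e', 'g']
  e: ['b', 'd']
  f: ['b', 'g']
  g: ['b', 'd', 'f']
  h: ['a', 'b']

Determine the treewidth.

2

A width-2 tree decomposition is:
Bags: B1 = {a, b, c}  B2 = {b, c, d}  B3 = {b, d, e}  B4 = {a, b, h}  B5 = {b, d, g}  B6 = {b, f, g}
Tree: B1–B2, B2–B3, B1–B4, B3–B5, B5–B6
Every bag has size at most 3, so the width is 3 − 1 = 2 and tw(G) ≤ 2. On the other hand G contains the 3-clique {b, d, g}. A clique must lie in a single bag of any decomposition, so no decomposition can have width below 2. The upper and lower bounds meet at 2, so that is the treewidth.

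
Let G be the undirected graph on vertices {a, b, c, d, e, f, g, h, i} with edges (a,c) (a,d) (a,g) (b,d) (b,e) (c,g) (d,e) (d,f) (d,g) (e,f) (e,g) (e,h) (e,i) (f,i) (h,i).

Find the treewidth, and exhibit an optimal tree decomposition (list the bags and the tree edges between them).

Each bag holds 3 vertices, so the decomposition has width 2, which upper-bounds the treewidth. Conversely, {d, e, g} is a clique of size 3, and the vertices of any clique must share a bag in every tree decomposition; so some bag has ≥ 3 vertices and tw(G) ≥ 2. The upper and lower bounds meet at 2, so that is the treewidth.

Treewidth 2.
One optimal decomposition is:
Bags: B1 = {d, e, g}  B2 = {d, e, f}  B3 = {a, d, g}  B4 = {b, d, e}  B5 = {a, c, g}  B6 = {e, f, i}  B7 = {e, h, i}
Tree: B1–B2, B1–B3, B1–B4, B3–B5, B2–B6, B6–B7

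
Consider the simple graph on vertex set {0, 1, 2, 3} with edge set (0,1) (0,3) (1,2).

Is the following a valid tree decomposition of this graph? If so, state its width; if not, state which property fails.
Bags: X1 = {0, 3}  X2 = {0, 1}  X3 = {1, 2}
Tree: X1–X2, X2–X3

Yes; width 1.

Checking the three conditions: (i) the bags cover all of {0, 1, 2, 3}; (ii) for each edge, some bag contains both endpoints; (iii) the bags containing any fixed vertex form a subtree. All hold, so the decomposition is valid with width 2 − 1 = 1.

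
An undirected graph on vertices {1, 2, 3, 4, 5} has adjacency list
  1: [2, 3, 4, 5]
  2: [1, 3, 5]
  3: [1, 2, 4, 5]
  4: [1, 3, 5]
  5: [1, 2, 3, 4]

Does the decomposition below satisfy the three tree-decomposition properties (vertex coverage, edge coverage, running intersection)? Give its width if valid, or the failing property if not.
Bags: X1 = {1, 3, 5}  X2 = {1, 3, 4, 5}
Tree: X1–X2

No — vertex 2 appears in no bag.

A tree decomposition must satisfy three properties: every vertex lies in some bag; for every edge, both endpoints lie together in some bag; and for every vertex, the bags containing it form a connected subtree. Here vertex 2 appears in no bag, so the decomposition is invalid.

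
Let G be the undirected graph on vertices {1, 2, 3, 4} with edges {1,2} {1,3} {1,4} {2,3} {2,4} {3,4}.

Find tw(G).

A width-3 tree decomposition is:
Bags: B1 = {1, 2, 3, 4}
Tree: (single bag)
With just one bag of size 4, the width is 4 − 1 = 3, so tw(G) ≤ 3. For the lower bound, the 4 vertices {1, 2, 3, 4} are pairwise adjacent, and any tree decomposition puts a clique entirely inside one bag — forcing width ≥ 3. Therefore the treewidth is 3.

3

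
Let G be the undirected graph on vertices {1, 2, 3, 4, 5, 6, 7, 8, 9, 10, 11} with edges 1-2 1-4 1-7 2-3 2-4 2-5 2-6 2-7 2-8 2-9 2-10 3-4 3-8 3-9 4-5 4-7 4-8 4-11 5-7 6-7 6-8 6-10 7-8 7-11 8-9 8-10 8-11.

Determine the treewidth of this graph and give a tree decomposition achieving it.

Treewidth 3.
Bags: B1 = {2, 4, 7, 8}  B2 = {2, 3, 4, 8}  B3 = {1, 2, 4, 7}  B4 = {2, 6, 7, 8}  B5 = {2, 3, 8, 9}  B6 = {4, 7, 8, 11}  B7 = {2, 6, 8, 10}  B8 = {2, 4, 5, 7}
Tree: B1–B2, B1–B3, B1–B4, B2–B5, B1–B6, B4–B7, B1–B8

The largest bag has 4 vertices, giving width 3; this decomposition certifies tw(G) ≤ 3. On the other hand G contains the 4-clique {2, 6, 8, 10}. A clique must lie in a single bag of any decomposition, so no decomposition can have width below 3. Hence tw(G) = 3 exactly.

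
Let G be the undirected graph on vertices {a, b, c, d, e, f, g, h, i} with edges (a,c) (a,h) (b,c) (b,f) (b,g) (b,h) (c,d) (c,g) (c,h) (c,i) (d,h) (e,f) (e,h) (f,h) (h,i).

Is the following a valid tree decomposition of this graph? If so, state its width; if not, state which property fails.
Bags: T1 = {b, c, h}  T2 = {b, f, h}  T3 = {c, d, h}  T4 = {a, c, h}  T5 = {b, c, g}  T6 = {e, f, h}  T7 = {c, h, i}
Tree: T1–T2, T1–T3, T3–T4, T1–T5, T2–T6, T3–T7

Vertex coverage: the bags together contain {a, b, c, d, e, f, g, h, i}, the full vertex set. Edge coverage: each edge of G has both endpoints in at least one bag. Running intersection: for every vertex, the bags containing it form a connected subtree. All three properties hold, so this is a valid tree decomposition of width max|bag| − 1 = 2, and hence tw(G) ≤ 2.

Yes; width 2.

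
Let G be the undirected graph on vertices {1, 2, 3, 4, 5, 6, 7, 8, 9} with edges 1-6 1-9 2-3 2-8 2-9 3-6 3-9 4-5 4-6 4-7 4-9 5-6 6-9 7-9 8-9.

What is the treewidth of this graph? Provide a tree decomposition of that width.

The largest bag has 3 vertices, giving width 2; this decomposition certifies tw(G) ≤ 2. Conversely, {2, 8, 9} is a clique of size 3, and the vertices of any clique must share a bag in every tree decomposition; so some bag has ≥ 3 vertices and tw(G) ≥ 2. Combining the bounds, tw(G) = 2.

Treewidth 2.
Bags: B1 = {2, 3, 9}  B2 = {3, 6, 9}  B3 = {1, 6, 9}  B4 = {4, 6, 9}  B5 = {4, 7, 9}  B6 = {2, 8, 9}  B7 = {4, 5, 6}
Tree: B1–B2, B2–B3, B3–B4, B4–B5, B1–B6, B4–B7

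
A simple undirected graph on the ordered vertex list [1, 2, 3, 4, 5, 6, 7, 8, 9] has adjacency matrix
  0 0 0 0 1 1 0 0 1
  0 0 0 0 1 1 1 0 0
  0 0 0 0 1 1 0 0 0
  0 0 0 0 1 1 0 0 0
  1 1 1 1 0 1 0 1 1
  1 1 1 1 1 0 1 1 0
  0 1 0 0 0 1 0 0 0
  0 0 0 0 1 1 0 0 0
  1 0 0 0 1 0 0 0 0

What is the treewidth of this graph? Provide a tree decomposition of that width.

Treewidth 2.
Bags: B1 = {4, 5, 6}  B2 = {3, 5, 6}  B3 = {1, 5, 6}  B4 = {2, 5, 6}  B5 = {5, 6, 8}  B6 = {1, 5, 9}  B7 = {2, 6, 7}
Tree: B1–B2, B2–B3, B3–B4, B4–B5, B3–B6, B4–B7

The largest bag has 3 vertices, giving width 2; this decomposition certifies tw(G) ≤ 2. For the lower bound, the 3 vertices {1, 5, 9} are pairwise adjacent, and any tree decomposition puts a clique entirely inside one bag — forcing width ≥ 2. The upper and lower bounds meet at 2, so that is the treewidth.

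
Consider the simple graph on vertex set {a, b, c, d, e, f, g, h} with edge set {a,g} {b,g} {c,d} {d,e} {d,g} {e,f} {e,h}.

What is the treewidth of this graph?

A width-1 tree decomposition is:
Bags: B1 = {d, e}  B2 = {d, g}  B3 = {c, d}  B4 = {e, h}  B5 = {b, g}  B6 = {e, f}  B7 = {a, g}
Tree: B1–B2, B1–B3, B1–B4, B2–B5, B4–B6, B5–B7
Each bag holds 2 vertices, so the decomposition has width 1, which upper-bounds the treewidth. Any graph with an edge has treewidth ≥ 1, and G has the edge e–d. Therefore the treewidth is 1.

1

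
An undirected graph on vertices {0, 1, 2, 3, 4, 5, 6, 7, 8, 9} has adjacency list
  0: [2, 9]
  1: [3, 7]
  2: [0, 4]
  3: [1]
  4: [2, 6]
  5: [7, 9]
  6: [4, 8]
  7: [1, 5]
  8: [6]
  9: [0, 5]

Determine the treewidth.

A width-1 tree decomposition is:
Bags: B1 = {6, 8}  B2 = {4, 6}  B3 = {2, 4}  B4 = {0, 2}  B5 = {0, 9}  B6 = {5, 9}  B7 = {5, 7}  B8 = {1, 7}  B9 = {1, 3}
Tree: B1–B2, B2–B3, B3–B4, B4–B5, B5–B6, B6–B7, B7–B8, B8–B9
Every bag has size at most 2, so the width is 2 − 1 = 1 and tw(G) ≤ 1. G has an edge, so its treewidth is at least 1. Combining the bounds, tw(G) = 1.

1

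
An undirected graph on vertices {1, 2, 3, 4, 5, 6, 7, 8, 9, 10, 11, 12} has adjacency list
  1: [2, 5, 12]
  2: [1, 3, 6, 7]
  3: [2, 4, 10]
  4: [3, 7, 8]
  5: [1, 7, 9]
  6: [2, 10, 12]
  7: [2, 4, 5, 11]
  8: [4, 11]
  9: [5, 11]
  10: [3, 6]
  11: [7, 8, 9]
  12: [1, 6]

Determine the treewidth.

A width-3 tree decomposition is:
Bags: B1 = {1, 6, 10, 12}  B2 = {1, 2, 6, 10}  B3 = {1, 2, 3, 10}  B4 = {1, 2, 3, 5}  B5 = {2, 3, 5, 7}  B6 = {3, 4, 5, 7}  B7 = {4, 5, 7, 9}  B8 = {4, 7, 9, 11}  B9 = {4, 8, 9, 11}
Tree: B1–B2, B2–B3, B3–B4, B4–B5, B5–B6, B6–B7, B7–B8, B8–B9
Each bag holds 4 vertices, so the decomposition has width 3, which upper-bounds the treewidth. For the lower bound: the 4 vertex sets {6,10,12}, {1}, {2}, {3,4,5,7} are disjoint, each induces a connected subgraph, and every pair is joined by at least one edge of G. Contracting each set to a single vertex therefore yields K_{4} as a minor, and since treewidth is minor-monotone, tw(G) ≥ tw(K_{4}) = 3. Hence tw(G) = 3 exactly.

3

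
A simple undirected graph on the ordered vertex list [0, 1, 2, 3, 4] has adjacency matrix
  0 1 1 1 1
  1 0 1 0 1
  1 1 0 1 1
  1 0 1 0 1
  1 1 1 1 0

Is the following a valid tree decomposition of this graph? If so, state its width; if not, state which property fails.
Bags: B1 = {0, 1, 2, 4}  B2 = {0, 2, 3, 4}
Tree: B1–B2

Yes; width 3.

Vertex coverage: the bags together contain {0, 1, 2, 3, 4}, the full vertex set. Edge coverage: each edge of G has both endpoints in at least one bag. Running intersection: for every vertex, the bags containing it form a connected subtree. All three properties hold, so this is a valid tree decomposition of width max|bag| − 1 = 3, and hence tw(G) ≤ 3.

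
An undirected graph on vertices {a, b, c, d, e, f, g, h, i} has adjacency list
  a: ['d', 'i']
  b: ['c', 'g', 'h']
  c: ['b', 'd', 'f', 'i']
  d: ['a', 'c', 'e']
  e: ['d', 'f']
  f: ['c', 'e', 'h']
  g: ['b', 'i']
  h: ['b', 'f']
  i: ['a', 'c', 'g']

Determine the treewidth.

3

A width-3 tree decomposition is:
Bags: B1 = {a, d, e, i}  B2 = {c, d, e, i}  B3 = {c, e, f, i}  B4 = {c, f, g, i}  B5 = {b, c, f, g}  B6 = {b, f, g, h}
Tree: B1–B2, B2–B3, B3–B4, B4–B5, B5–B6
Each bag holds 4 vertices, so the decomposition has width 3, which upper-bounds the treewidth. For the lower bound: the 4 vertex sets {a,d,e}, {i}, {c}, {b,f,g,h} are disjoint, each induces a connected subgraph, and every pair is joined by at least one edge of G. Contracting each set to a single vertex therefore yields K_{4} as a minor, and since treewidth is minor-monotone, tw(G) ≥ tw(K_{4}) = 3. Therefore the treewidth is 3.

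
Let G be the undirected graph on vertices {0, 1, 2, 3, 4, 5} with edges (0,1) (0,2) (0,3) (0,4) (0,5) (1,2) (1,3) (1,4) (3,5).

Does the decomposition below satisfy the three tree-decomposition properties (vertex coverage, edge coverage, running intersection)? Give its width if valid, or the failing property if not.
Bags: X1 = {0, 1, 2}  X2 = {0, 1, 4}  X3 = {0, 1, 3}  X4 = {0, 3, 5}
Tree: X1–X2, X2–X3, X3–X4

Yes; width 2.

Every vertex of G appears in some bag (union = {0, 1, 2, 3, 4, 5}); every edge is covered by a bag; and for each vertex v the set of bags containing v is connected in the bag tree. The decomposition is therefore valid. The largest bag has 3 vertices, so the width is 2.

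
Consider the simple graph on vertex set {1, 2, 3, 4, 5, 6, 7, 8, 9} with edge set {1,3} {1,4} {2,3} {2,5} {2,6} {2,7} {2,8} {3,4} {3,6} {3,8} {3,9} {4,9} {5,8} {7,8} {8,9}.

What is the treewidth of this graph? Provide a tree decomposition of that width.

Treewidth 2.
One optimal decomposition is:
Bags: B1 = {2, 3, 8}  B2 = {2, 5, 8}  B3 = {2, 7, 8}  B4 = {3, 8, 9}  B5 = {3, 4, 9}  B6 = {1, 3, 4}  B7 = {2, 3, 6}
Tree: B1–B2, B1–B3, B1–B4, B4–B5, B5–B6, B1–B7

Every bag has size at most 3, so the width is 3 − 1 = 2 and tw(G) ≤ 2. Conversely, {1, 3, 4} is a clique of size 3, and the vertices of any clique must share a bag in every tree decomposition; so some bag has ≥ 3 vertices and tw(G) ≥ 2. Therefore the treewidth is 2.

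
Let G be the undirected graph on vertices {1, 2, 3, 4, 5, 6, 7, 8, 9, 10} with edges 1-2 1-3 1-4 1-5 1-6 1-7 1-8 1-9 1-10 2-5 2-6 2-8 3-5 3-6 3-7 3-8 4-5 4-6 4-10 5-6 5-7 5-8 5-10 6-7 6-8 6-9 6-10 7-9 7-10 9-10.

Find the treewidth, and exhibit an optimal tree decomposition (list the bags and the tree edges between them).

Every bag has size at most 5, so the width is 5 − 1 = 4 and tw(G) ≤ 4. For the lower bound, the 5 vertices {1, 6, 7, 9, 10} are pairwise adjacent, and any tree decomposition puts a clique entirely inside one bag — forcing width ≥ 4. Combining the bounds, tw(G) = 4.

Treewidth 4.
One such decomposition:
Bags: B1 = {1, 4, 5, 6, 10}  B2 = {1, 5, 6, 7, 10}  B3 = {1, 6, 7, 9, 10}  B4 = {1, 3, 5, 6, 7}  B5 = {1, 3, 5, 6, 8}  B6 = {1, 2, 5, 6, 8}
Tree: B1–B2, B2–B3, B2–B4, B4–B5, B5–B6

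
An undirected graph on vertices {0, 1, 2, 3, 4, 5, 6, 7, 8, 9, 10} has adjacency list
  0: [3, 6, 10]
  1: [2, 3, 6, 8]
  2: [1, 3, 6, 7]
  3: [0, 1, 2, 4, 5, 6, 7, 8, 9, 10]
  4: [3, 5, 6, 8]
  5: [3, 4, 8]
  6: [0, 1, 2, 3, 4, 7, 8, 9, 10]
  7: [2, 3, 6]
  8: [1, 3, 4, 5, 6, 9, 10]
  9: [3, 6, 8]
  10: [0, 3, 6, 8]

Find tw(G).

A width-3 tree decomposition is:
Bags: B1 = {1, 3, 6, 8}  B2 = {3, 4, 6, 8}  B3 = {1, 2, 3, 6}  B4 = {3, 6, 8, 9}  B5 = {3, 6, 8, 10}  B6 = {2, 3, 6, 7}  B7 = {0, 3, 6, 10}  B8 = {3, 4, 5, 8}
Tree: B1–B2, B1–B3, B1–B4, B4–B5, B3–B6, B5–B7, B2–B8
Every bag has size at most 4, so the width is 4 − 1 = 3 and tw(G) ≤ 3. Conversely, {3, 4, 5, 8} is a clique of size 4, and the vertices of any clique must share a bag in every tree decomposition; so some bag has ≥ 4 vertices and tw(G) ≥ 3. Combining the bounds, tw(G) = 3.

3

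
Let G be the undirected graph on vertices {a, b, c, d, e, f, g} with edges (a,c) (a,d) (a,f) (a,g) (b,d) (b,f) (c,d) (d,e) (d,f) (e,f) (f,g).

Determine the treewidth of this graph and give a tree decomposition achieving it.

The largest bag has 3 vertices, giving width 2; this decomposition certifies tw(G) ≤ 2. On the other hand G contains the 3-clique {a, c, d}. A clique must lie in a single bag of any decomposition, so no decomposition can have width below 2. Therefore the treewidth is 2.

Treewidth 2.
One optimal decomposition is:
Bags: B1 = {a, c, d}  B2 = {a, d, f}  B3 = {d, e, f}  B4 = {a, f, g}  B5 = {b, d, f}
Tree: B1–B2, B2–B3, B2–B4, B3–B5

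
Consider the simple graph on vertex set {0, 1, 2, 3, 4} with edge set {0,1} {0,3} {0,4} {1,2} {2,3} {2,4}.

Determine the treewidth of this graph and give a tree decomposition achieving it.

The largest bag has 3 vertices, giving width 2; this decomposition certifies tw(G) ≤ 2. The edges 1–2–4–0–1 form a cycle, so G is not a tree and its treewidth is at least 2. Hence tw(G) = 2 exactly.

Treewidth 2.
Bags: B1 = {0, 1, 2}  B2 = {0, 2, 4}  B3 = {0, 2, 3}
Tree: B1–B2, B2–B3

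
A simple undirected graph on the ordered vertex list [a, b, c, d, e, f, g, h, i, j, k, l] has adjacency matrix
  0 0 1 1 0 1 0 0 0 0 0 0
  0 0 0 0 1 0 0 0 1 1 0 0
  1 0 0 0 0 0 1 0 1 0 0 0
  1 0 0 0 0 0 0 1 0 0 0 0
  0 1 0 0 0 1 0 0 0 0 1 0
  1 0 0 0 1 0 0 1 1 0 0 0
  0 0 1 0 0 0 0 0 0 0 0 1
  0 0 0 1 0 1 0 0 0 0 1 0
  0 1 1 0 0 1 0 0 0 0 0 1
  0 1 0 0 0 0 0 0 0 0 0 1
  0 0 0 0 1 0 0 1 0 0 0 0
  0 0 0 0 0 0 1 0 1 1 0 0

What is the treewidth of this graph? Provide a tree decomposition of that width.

Each bag holds 4 vertices, so the decomposition has width 3, which upper-bounds the treewidth. For the lower bound: the 4 vertex sets {d,h,k}, {e}, {f}, {a,b,c,i} are disjoint, each induces a connected subgraph, and every pair is joined by at least one edge of G. Contracting each set to a single vertex therefore yields K_{4} as a minor, and since treewidth is minor-monotone, tw(G) ≥ tw(K_{4}) = 3. The upper and lower bounds meet at 3, so that is the treewidth.

Treewidth 3.
One such decomposition:
Bags: B1 = {d, e, h, k}  B2 = {d, e, f, h}  B3 = {a, d, e, f}  B4 = {a, b, e, f}  B5 = {a, b, f, i}  B6 = {a, b, c, i}  B7 = {b, c, i, j}  B8 = {c, i, j, l}  B9 = {c, g, j, l}
Tree: B1–B2, B2–B3, B3–B4, B4–B5, B5–B6, B6–B7, B7–B8, B8–B9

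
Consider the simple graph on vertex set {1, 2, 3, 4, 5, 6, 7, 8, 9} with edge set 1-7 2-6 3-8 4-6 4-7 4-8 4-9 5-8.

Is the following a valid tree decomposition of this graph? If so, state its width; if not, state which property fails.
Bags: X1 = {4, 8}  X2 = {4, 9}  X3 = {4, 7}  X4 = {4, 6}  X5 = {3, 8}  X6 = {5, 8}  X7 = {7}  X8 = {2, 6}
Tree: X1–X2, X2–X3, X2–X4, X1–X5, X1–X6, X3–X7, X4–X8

A tree decomposition must satisfy three properties: every vertex lies in some bag; for every edge, both endpoints lie together in some bag; and for every vertex, the bags containing it form a connected subtree. Here vertex 1 appears in no bag, so the decomposition is invalid.

No — vertex 1 appears in no bag.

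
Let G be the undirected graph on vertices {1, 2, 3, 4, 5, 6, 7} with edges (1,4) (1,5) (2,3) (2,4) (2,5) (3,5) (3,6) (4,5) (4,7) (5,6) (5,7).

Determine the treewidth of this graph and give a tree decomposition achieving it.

Each bag holds 3 vertices, so the decomposition has width 2, which upper-bounds the treewidth. Conversely, {2, 3, 5} is a clique of size 3, and the vertices of any clique must share a bag in every tree decomposition; so some bag has ≥ 3 vertices and tw(G) ≥ 2. Hence tw(G) = 2 exactly.

Treewidth 2.
One optimal decomposition is:
Bags: B1 = {2, 3, 5}  B2 = {2, 4, 5}  B3 = {1, 4, 5}  B4 = {3, 5, 6}  B5 = {4, 5, 7}
Tree: B1–B2, B2–B3, B1–B4, B3–B5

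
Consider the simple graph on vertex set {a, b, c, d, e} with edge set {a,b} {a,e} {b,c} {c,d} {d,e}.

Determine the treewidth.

A width-2 tree decomposition is:
Bags: B1 = {b, c, d}  B2 = {b, d, e}  B3 = {a, b, e}
Tree: B1–B2, B2–B3
The largest bag has 3 vertices, giving width 2; this decomposition certifies tw(G) ≤ 2. The edges b–c–d–e–a–b form a cycle, so G is not a tree and its treewidth is at least 2. Hence tw(G) = 2 exactly.

2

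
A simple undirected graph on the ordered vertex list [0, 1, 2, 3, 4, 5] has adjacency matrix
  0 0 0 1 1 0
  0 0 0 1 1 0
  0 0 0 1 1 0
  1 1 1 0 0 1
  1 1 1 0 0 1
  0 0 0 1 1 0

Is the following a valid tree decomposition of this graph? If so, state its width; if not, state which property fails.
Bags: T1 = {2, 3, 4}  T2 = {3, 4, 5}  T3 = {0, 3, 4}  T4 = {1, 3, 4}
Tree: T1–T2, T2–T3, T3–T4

Checking the three conditions: (i) the bags cover all of {0, 1, 2, 3, 4, 5}; (ii) for each edge, some bag contains both endpoints; (iii) the bags containing any fixed vertex form a subtree. All hold, so the decomposition is valid with width 3 − 1 = 2.

Yes; width 2.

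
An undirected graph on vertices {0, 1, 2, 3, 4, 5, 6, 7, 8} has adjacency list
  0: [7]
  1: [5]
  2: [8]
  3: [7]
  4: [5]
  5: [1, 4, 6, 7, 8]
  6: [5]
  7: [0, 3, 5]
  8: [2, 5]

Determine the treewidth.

1

A width-1 tree decomposition is:
Bags: B1 = {1, 5}  B2 = {5, 7}  B3 = {5, 6}  B4 = {5, 8}  B5 = {0, 7}  B6 = {4, 5}  B7 = {3, 7}  B8 = {2, 8}
Tree: B1–B2, B2–B3, B2–B4, B2–B5, B3–B6, B2–B7, B4–B8
Each bag holds 2 vertices, so the decomposition has width 1, which upper-bounds the treewidth. Any graph with an edge has treewidth ≥ 1, and G has the edge 1–5. Hence tw(G) = 1 exactly.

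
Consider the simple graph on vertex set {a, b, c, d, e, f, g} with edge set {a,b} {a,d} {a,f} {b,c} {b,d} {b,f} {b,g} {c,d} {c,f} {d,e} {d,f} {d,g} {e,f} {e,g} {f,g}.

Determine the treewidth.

A width-3 tree decomposition is:
Bags: B1 = {b, d, f, g}  B2 = {d, e, f, g}  B3 = {a, b, d, f}  B4 = {b, c, d, f}
Tree: B1–B2, B1–B3, B1–B4
Every bag has size at most 4, so the width is 4 − 1 = 3 and tw(G) ≤ 3. For the lower bound, the 4 vertices {d, e, f, g} are pairwise adjacent, and any tree decomposition puts a clique entirely inside one bag — forcing width ≥ 3. Therefore the treewidth is 3.

3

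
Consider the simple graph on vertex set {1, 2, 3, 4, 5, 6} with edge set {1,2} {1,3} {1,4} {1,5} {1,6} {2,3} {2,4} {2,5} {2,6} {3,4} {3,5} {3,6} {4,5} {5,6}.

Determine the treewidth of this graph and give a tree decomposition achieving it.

Treewidth 4.
Bags: B1 = {1, 2, 3, 4, 5}  B2 = {1, 2, 3, 5, 6}
Tree: B1–B2

Every bag has size at most 5, so the width is 5 − 1 = 4 and tw(G) ≤ 4. On the other hand G contains the 5-clique {1, 2, 3, 4, 5}. A clique must lie in a single bag of any decomposition, so no decomposition can have width below 4. The upper and lower bounds meet at 4, so that is the treewidth.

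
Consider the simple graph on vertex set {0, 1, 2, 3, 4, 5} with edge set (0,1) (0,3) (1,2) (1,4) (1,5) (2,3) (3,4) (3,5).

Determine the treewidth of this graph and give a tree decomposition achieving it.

Treewidth 2.
One optimal decomposition is:
Bags: B1 = {1, 3, 5}  B2 = {1, 3, 4}  B3 = {1, 2, 3}  B4 = {0, 1, 3}
Tree: B1–B2, B2–B3, B3–B4

Each bag holds 3 vertices, so the decomposition has width 2, which upper-bounds the treewidth. Since 1–5–3–4–1 is a cycle in G, G is not acyclic. Forests are exactly the graphs of treewidth ≤ 1, so tw(G) ≥ 2. Therefore the treewidth is 2.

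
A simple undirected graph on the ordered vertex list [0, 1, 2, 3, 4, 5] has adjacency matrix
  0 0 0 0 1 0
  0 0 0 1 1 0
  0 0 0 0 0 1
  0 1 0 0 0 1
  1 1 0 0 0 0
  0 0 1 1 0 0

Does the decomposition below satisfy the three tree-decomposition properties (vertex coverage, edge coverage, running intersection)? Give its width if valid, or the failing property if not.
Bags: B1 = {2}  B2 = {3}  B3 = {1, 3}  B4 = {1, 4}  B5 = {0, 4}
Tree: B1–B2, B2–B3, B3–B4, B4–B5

No — vertex 5 appears in no bag.

A tree decomposition must satisfy three properties: every vertex lies in some bag; for every edge, both endpoints lie together in some bag; and for every vertex, the bags containing it form a connected subtree. Here vertex 5 appears in no bag, so the decomposition is invalid.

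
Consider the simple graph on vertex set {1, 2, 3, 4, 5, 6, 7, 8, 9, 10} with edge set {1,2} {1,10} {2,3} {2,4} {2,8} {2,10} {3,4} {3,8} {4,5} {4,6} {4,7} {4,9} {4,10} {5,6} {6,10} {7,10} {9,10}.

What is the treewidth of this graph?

2

A width-2 tree decomposition is:
Bags: B1 = {2, 3, 4}  B2 = {2, 4, 10}  B3 = {1, 2, 10}  B4 = {4, 6, 10}  B5 = {4, 5, 6}  B6 = {4, 7, 10}  B7 = {2, 3, 8}  B8 = {4, 9, 10}
Tree: B1–B2, B2–B3, B2–B4, B4–B5, B2–B6, B1–B7, B4–B8
Each bag holds 3 vertices, so the decomposition has width 2, which upper-bounds the treewidth. For the lower bound, the 3 vertices {2, 3, 8} are pairwise adjacent, and any tree decomposition puts a clique entirely inside one bag — forcing width ≥ 2. Hence tw(G) = 2 exactly.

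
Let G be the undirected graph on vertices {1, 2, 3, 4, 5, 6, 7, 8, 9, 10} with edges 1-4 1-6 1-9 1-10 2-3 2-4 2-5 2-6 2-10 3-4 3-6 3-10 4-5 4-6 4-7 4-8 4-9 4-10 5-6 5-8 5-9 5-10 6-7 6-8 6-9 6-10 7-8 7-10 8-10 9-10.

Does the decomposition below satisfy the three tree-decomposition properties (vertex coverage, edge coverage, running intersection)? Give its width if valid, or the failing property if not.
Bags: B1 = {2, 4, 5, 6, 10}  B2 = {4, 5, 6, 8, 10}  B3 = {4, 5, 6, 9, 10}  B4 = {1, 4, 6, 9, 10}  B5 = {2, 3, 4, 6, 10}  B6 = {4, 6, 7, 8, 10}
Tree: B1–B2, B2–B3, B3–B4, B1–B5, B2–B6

Yes; width 4.

Every vertex of G appears in some bag (union = {1, 2, 3, 4, 5, 6, 7, 8, 9, 10}); every edge is covered by a bag; and for each vertex v the set of bags containing v is connected in the bag tree. The decomposition is therefore valid. The largest bag has 5 vertices, so the width is 4.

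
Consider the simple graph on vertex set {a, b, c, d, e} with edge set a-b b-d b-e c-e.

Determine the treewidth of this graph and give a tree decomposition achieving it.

Treewidth 1.
One optimal decomposition is:
Bags: B1 = {b, e}  B2 = {a, b}  B3 = {b, d}  B4 = {c, e}
Tree: B1–B2, B2–B3, B1–B4

Each bag holds 2 vertices, so the decomposition has width 1, which upper-bounds the treewidth. Any graph with an edge has treewidth ≥ 1, and G has the edge e–b. Therefore the treewidth is 1.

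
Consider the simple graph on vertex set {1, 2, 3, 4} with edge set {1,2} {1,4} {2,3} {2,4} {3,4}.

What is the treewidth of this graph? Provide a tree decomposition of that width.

Each bag holds 3 vertices, so the decomposition has width 2, which upper-bounds the treewidth. On the other hand G contains the 3-clique {1, 2, 4}. A clique must lie in a single bag of any decomposition, so no decomposition can have width below 2. Hence tw(G) = 2 exactly.

Treewidth 2.
One optimal decomposition is:
Bags: B1 = {2, 3, 4}  B2 = {1, 2, 4}
Tree: B1–B2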